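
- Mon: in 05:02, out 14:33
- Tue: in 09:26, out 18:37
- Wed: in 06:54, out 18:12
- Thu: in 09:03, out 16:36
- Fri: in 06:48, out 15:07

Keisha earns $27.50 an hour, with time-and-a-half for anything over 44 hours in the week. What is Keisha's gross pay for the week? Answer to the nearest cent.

$1287.00

Mon: 05:02–14:33 = 9 h 31 min
Tue: 09:26–18:37 = 9 h 11 min
Wed: 06:54–18:12 = 11 h 18 min
Thu: 09:03–16:36 = 7 h 33 min
Fri: 06:48–15:07 = 8 h 19 min
Total worked: 45 h 52 min = 2752 min.
Regular 44 h 0 min = 2640 min at $27.50/h; overtime 1 h 52 min = 112 min at $41.25/h.
Pay = (2640 × $27.50 + 112 × $41.25) ÷ 60 = $1287.00.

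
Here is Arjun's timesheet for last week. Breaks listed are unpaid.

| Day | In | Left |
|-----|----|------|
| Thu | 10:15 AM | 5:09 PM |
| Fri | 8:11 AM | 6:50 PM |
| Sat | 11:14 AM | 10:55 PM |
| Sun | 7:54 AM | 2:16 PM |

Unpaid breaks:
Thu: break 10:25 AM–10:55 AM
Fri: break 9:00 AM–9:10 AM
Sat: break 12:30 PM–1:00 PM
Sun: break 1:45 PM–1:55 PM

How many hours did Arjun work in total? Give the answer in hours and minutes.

34 h 16 min

Thu: 10:15 AM–5:09 PM = 6 h 54 min; less 30 min break → 6 h 24 min
Fri: 8:11 AM–6:50 PM = 10 h 39 min; less 10 min break → 10 h 29 min
Sat: 11:14 AM–10:55 PM = 11 h 41 min; less 30 min break → 11 h 11 min
Sun: 7:54 AM–2:16 PM = 6 h 22 min; less 10 min break → 6 h 12 min
Total: 6 h 24 min + 10 h 29 min + 11 h 11 min + 6 h 12 min = 34 h 16 min.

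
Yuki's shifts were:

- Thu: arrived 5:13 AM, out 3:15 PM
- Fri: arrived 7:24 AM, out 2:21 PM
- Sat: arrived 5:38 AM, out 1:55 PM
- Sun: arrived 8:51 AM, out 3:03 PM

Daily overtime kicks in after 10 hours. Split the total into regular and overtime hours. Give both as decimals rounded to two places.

Regular 31.43 hours, overtime 0.03 hours

Thu: 5:13 AM–3:15 PM = 10 h 2 min
Fri: 7:24 AM–2:21 PM = 6 h 57 min
Sat: 5:38 AM–1:55 PM = 8 h 17 min
Sun: 8:51 AM–3:03 PM = 6 h 12 min
Thu reg 10 h 0 min / OT 0 h 2 min; Fri reg 6 h 57 min / OT 0 h 0 min; Sat reg 8 h 17 min / OT 0 h 0 min; Sun reg 6 h 12 min / OT 0 h 0 min.
Totals: regular 31 h 26 min, overtime 0 h 2 min.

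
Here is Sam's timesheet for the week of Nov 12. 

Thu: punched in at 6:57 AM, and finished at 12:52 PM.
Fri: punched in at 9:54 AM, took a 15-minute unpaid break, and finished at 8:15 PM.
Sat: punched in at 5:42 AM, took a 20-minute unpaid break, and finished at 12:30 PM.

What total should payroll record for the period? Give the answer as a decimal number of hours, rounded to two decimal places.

Thu: 6:57 AM–12:52 PM = 5 h 55 min
Fri: 9:54 AM–8:15 PM = 10 h 21 min; less 15 min break → 10 h 6 min
Sat: 5:42 AM–12:30 PM = 6 h 48 min; less 20 min break → 6 h 28 min
Total: 5 h 55 min + 10 h 6 min + 6 h 28 min = 22 h 29 min.

22.48 hours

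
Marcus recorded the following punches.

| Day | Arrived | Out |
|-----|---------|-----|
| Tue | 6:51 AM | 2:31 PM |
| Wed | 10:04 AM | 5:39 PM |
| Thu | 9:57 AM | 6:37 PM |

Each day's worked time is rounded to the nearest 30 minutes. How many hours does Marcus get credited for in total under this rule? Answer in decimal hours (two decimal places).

Tue: 6:51 AM–2:31 PM = 7 h 40 min → rounds to 7 h 30 min
Wed: 10:04 AM–5:39 PM = 7 h 35 min → rounds to 7 h 30 min
Thu: 9:57 AM–6:37 PM = 8 h 40 min → rounds to 8 h 30 min
Total credited: 23 h 30 min.

23.50 hours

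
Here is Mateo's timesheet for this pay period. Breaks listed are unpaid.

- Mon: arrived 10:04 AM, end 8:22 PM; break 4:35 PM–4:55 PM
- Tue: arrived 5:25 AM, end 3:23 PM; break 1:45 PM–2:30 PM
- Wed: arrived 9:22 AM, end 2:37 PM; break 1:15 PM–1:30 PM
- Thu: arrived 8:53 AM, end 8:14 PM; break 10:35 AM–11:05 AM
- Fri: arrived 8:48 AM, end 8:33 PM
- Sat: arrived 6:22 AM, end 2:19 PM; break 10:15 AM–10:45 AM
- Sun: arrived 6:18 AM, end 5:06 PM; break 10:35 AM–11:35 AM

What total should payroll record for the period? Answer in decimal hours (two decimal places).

64.03 hours

Mon: 10:04 AM–8:22 PM = 10 h 18 min; less 20 min break → 9 h 58 min
Tue: 5:25 AM–3:23 PM = 9 h 58 min; less 45 min break → 9 h 13 min
Wed: 9:22 AM–2:37 PM = 5 h 15 min; less 15 min break → 5 h 0 min
Thu: 8:53 AM–8:14 PM = 11 h 21 min; less 30 min break → 10 h 51 min
Fri: 8:48 AM–8:33 PM = 11 h 45 min
Sat: 6:22 AM–2:19 PM = 7 h 57 min; less 30 min break → 7 h 27 min
Sun: 6:18 AM–5:06 PM = 10 h 48 min; less 60 min break → 9 h 48 min
Total: 9 h 58 min + 9 h 13 min + 5 h 0 min + 10 h 51 min + 11 h 45 min + 7 h 27 min + 9 h 48 min = 64 h 2 min.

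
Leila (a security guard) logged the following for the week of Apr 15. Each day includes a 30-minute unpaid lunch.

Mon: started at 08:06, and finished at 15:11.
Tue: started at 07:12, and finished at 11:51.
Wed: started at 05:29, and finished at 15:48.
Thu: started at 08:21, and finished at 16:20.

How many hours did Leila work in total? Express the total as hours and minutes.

Mon: 08:06–15:11 = 7 h 5 min; less 30 min break → 6 h 35 min
Tue: 07:12–11:51 = 4 h 39 min; less 30 min break → 4 h 9 min
Wed: 05:29–15:48 = 10 h 19 min; less 30 min break → 9 h 49 min
Thu: 08:21–16:20 = 7 h 59 min; less 30 min break → 7 h 29 min
Total: 6 h 35 min + 4 h 9 min + 9 h 49 min + 7 h 29 min = 28 h 2 min.

28 h 2 min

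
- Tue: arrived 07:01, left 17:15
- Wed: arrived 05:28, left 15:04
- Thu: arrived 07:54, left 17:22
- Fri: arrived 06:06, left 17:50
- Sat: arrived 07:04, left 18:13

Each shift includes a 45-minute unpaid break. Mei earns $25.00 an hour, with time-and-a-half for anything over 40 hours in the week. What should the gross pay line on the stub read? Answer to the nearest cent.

$1316.25

Tue: 07:01–17:15 = 10 h 14 min; less 45 min break → 9 h 29 min
Wed: 05:28–15:04 = 9 h 36 min; less 45 min break → 8 h 51 min
Thu: 07:54–17:22 = 9 h 28 min; less 45 min break → 8 h 43 min
Fri: 06:06–17:50 = 11 h 44 min; less 45 min break → 10 h 59 min
Sat: 07:04–18:13 = 11 h 9 min; less 45 min break → 10 h 24 min
Total worked: 48 h 26 min = 2906 min.
Regular 40 h 0 min = 2400 min at $25.00/h; overtime 8 h 26 min = 506 min at $37.50/h.
Pay = (2400 × $25.00 + 506 × $37.50) ÷ 60 = $1316.25.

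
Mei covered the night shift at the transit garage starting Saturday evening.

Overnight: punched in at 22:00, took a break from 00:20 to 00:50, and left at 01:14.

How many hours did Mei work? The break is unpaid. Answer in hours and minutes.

Overnight: 22:00 → midnight = 2 h 0 min; midnight → 01:14 = 1 h 14 min; span 3 h 14 min; less 30 min break → 2 h 44 min

2 h 44 min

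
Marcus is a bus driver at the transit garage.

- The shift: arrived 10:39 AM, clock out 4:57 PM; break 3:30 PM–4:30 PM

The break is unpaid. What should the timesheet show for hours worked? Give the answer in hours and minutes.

5 h 18 min

The shift: 10:39 AM–4:57 PM = 6 h 18 min; less 60 min break → 5 h 18 min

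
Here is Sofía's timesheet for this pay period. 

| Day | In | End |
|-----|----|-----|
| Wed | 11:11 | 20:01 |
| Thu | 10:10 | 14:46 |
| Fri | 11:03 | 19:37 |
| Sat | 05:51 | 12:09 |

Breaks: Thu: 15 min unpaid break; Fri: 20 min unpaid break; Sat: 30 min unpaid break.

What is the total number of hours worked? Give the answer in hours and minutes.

Wed: 11:11–20:01 = 8 h 50 min
Thu: 10:10–14:46 = 4 h 36 min; less 15 min break → 4 h 21 min
Fri: 11:03–19:37 = 8 h 34 min; less 20 min break → 8 h 14 min
Sat: 05:51–12:09 = 6 h 18 min; less 30 min break → 5 h 48 min
Total: 8 h 50 min + 4 h 21 min + 8 h 14 min + 5 h 48 min = 27 h 13 min.

27 h 13 min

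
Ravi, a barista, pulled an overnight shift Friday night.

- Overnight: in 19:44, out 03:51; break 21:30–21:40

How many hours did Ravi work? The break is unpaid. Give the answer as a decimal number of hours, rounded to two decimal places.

7.95 hours

Overnight: 19:44 → midnight = 4 h 16 min; midnight → 03:51 = 3 h 51 min; span 8 h 7 min; less 10 min break → 7 h 57 min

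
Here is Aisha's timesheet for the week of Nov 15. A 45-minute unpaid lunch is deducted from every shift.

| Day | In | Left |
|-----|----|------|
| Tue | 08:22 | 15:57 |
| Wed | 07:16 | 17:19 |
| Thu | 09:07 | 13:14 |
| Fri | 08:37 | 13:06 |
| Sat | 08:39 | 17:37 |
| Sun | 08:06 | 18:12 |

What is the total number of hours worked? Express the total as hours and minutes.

40 h 48 min

Tue: 08:22–15:57 = 7 h 35 min; less 45 min break → 6 h 50 min
Wed: 07:16–17:19 = 10 h 3 min; less 45 min break → 9 h 18 min
Thu: 09:07–13:14 = 4 h 7 min; less 45 min break → 3 h 22 min
Fri: 08:37–13:06 = 4 h 29 min; less 45 min break → 3 h 44 min
Sat: 08:39–17:37 = 8 h 58 min; less 45 min break → 8 h 13 min
Sun: 08:06–18:12 = 10 h 6 min; less 45 min break → 9 h 21 min
Total: 6 h 50 min + 9 h 18 min + 3 h 22 min + 3 h 44 min + 8 h 13 min + 9 h 21 min = 40 h 48 min.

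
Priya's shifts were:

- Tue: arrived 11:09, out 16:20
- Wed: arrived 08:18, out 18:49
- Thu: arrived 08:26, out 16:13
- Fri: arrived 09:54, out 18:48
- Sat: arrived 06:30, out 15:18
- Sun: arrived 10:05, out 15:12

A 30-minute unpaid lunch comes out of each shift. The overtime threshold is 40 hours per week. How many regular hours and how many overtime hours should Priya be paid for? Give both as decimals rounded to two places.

Tue: 11:09–16:20 = 5 h 11 min; less 30 min break → 4 h 41 min
Wed: 08:18–18:49 = 10 h 31 min; less 30 min break → 10 h 1 min
Thu: 08:26–16:13 = 7 h 47 min; less 30 min break → 7 h 17 min
Fri: 09:54–18:48 = 8 h 54 min; less 30 min break → 8 h 24 min
Sat: 06:30–15:18 = 8 h 48 min; less 30 min break → 8 h 18 min
Sun: 10:05–15:12 = 5 h 7 min; less 30 min break → 4 h 37 min
Total worked: 43 h 18 min = 43.30 h.
Threshold 40 h → overtime 3 h 18 min, regular 40 h 0 min.

Regular 40.00 hours, overtime 3.30 hours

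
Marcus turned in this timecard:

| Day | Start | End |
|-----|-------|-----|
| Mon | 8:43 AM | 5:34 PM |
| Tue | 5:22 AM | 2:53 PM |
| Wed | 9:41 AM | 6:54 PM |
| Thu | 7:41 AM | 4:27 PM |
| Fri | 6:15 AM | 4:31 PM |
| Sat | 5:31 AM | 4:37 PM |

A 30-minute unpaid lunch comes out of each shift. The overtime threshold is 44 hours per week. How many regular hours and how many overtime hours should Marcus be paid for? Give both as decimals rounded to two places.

Regular 44.00 hours, overtime 10.72 hours

Mon: 8:43 AM–5:34 PM = 8 h 51 min; less 30 min break → 8 h 21 min
Tue: 5:22 AM–2:53 PM = 9 h 31 min; less 30 min break → 9 h 1 min
Wed: 9:41 AM–6:54 PM = 9 h 13 min; less 30 min break → 8 h 43 min
Thu: 7:41 AM–4:27 PM = 8 h 46 min; less 30 min break → 8 h 16 min
Fri: 6:15 AM–4:31 PM = 10 h 16 min; less 30 min break → 9 h 46 min
Sat: 5:31 AM–4:37 PM = 11 h 6 min; less 30 min break → 10 h 36 min
Total worked: 54 h 43 min = 54.72 h.
Threshold 44 h → overtime 10 h 43 min, regular 44 h 0 min.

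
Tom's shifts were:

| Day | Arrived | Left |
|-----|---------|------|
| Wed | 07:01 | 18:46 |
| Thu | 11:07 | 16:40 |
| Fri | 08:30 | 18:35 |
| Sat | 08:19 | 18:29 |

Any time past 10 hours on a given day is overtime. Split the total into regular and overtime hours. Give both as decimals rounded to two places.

Regular 35.55 hours, overtime 2.00 hours

Wed: 07:01–18:46 = 11 h 45 min
Thu: 11:07–16:40 = 5 h 33 min
Fri: 08:30–18:35 = 10 h 5 min
Sat: 08:19–18:29 = 10 h 10 min
Wed reg 10 h 0 min / OT 1 h 45 min; Thu reg 5 h 33 min / OT 0 h 0 min; Fri reg 10 h 0 min / OT 0 h 5 min; Sat reg 10 h 0 min / OT 0 h 10 min.
Totals: regular 35 h 33 min, overtime 2 h 0 min.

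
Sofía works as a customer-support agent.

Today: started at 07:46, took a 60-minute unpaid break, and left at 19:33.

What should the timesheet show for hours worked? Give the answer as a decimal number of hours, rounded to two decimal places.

Today: 07:46–19:33 = 11 h 47 min; less 60 min break → 10 h 47 min

10.78 hours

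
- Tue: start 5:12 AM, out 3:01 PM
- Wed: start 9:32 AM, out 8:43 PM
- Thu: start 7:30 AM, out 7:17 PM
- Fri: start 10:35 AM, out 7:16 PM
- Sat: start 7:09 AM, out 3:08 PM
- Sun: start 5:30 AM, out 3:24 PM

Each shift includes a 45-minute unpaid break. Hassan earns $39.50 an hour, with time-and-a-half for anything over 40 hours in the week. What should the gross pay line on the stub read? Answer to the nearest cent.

Tue: 5:12 AM–3:01 PM = 9 h 49 min; less 45 min break → 9 h 4 min
Wed: 9:32 AM–8:43 PM = 11 h 11 min; less 45 min break → 10 h 26 min
Thu: 7:30 AM–7:17 PM = 11 h 47 min; less 45 min break → 11 h 2 min
Fri: 10:35 AM–7:16 PM = 8 h 41 min; less 45 min break → 7 h 56 min
Sat: 7:09 AM–3:08 PM = 7 h 59 min; less 45 min break → 7 h 14 min
Sun: 5:30 AM–3:24 PM = 9 h 54 min; less 45 min break → 9 h 9 min
Total worked: 54 h 51 min = 3291 min.
Regular 40 h 0 min = 2400 min at $39.50/h; overtime 14 h 51 min = 891 min at $59.25/h.
Pay = (2400 × $39.50 + 891 × $59.25) ÷ 60 = $2459.86.

$2459.86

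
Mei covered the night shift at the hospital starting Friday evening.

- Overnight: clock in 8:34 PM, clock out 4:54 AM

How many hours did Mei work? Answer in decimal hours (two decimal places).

8.33 hours

Overnight: 8:34 PM → midnight = 3 h 26 min; midnight → 4:54 AM = 4 h 54 min; span 8 h 20 min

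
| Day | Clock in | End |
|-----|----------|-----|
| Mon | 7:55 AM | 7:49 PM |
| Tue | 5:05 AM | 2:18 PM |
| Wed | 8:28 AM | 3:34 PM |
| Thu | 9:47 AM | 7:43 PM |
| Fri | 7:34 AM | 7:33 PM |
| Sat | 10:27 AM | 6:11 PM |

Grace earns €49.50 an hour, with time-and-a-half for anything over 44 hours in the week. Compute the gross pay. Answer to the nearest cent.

€3207.60

Mon: 7:55 AM–7:49 PM = 11 h 54 min
Tue: 5:05 AM–2:18 PM = 9 h 13 min
Wed: 8:28 AM–3:34 PM = 7 h 6 min
Thu: 9:47 AM–7:43 PM = 9 h 56 min
Fri: 7:34 AM–7:33 PM = 11 h 59 min
Sat: 10:27 AM–6:11 PM = 7 h 44 min
Total worked: 57 h 52 min = 3472 min.
Regular 44 h 0 min = 2640 min at €49.50/h; overtime 13 h 52 min = 832 min at €74.25/h.
Pay = (2640 × €49.50 + 832 × €74.25) ÷ 60 = €3207.60.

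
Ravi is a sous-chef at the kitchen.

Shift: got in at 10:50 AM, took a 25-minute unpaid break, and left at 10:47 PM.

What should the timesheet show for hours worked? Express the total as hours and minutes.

11 h 32 min

Shift: 10:50 AM–10:47 PM = 11 h 57 min; less 25 min break → 11 h 32 min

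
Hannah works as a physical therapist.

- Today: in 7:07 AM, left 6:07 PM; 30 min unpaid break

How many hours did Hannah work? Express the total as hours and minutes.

Today: 7:07 AM–6:07 PM = 11 h 0 min; less 30 min break → 10 h 30 min

10 h 30 min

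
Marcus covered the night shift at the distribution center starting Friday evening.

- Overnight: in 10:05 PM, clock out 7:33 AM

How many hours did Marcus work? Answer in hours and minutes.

Overnight: 10:05 PM → midnight = 1 h 55 min; midnight → 7:33 AM = 7 h 33 min; span 9 h 28 min

9 h 28 min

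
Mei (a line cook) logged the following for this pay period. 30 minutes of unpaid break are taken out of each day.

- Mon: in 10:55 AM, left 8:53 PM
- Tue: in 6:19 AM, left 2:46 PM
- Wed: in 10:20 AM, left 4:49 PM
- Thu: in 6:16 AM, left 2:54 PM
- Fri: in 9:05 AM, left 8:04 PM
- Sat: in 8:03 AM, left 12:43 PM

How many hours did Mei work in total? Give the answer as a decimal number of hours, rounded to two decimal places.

Mon: 10:55 AM–8:53 PM = 9 h 58 min; less 30 min break → 9 h 28 min
Tue: 6:19 AM–2:46 PM = 8 h 27 min; less 30 min break → 7 h 57 min
Wed: 10:20 AM–4:49 PM = 6 h 29 min; less 30 min break → 5 h 59 min
Thu: 6:16 AM–2:54 PM = 8 h 38 min; less 30 min break → 8 h 8 min
Fri: 9:05 AM–8:04 PM = 10 h 59 min; less 30 min break → 10 h 29 min
Sat: 8:03 AM–12:43 PM = 4 h 40 min; less 30 min break → 4 h 10 min
Total: 9 h 28 min + 7 h 57 min + 5 h 59 min + 8 h 8 min + 10 h 29 min + 4 h 10 min = 46 h 11 min.

46.18 hours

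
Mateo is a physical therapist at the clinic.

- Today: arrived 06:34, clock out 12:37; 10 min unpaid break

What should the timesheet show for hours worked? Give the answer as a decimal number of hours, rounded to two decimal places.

Today: 06:34–12:37 = 6 h 3 min; less 10 min break → 5 h 53 min

5.88 hours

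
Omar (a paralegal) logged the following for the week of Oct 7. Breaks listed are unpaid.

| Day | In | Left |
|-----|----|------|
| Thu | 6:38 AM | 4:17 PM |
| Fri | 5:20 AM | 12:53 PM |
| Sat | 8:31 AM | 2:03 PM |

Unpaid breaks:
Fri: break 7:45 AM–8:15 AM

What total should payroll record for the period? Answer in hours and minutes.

22 h 14 min

Thu: 6:38 AM–4:17 PM = 9 h 39 min
Fri: 5:20 AM–12:53 PM = 7 h 33 min; less 30 min break → 7 h 3 min
Sat: 8:31 AM–2:03 PM = 5 h 32 min
Total: 9 h 39 min + 7 h 3 min + 5 h 32 min = 22 h 14 min.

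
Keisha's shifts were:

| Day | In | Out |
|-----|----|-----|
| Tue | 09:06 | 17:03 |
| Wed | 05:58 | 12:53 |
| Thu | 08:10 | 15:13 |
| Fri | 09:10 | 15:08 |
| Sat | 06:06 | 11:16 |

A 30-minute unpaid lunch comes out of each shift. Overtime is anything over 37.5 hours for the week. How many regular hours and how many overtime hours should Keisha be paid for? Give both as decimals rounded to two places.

Tue: 09:06–17:03 = 7 h 57 min; less 30 min break → 7 h 27 min
Wed: 05:58–12:53 = 6 h 55 min; less 30 min break → 6 h 25 min
Thu: 08:10–15:13 = 7 h 3 min; less 30 min break → 6 h 33 min
Fri: 09:10–15:08 = 5 h 58 min; less 30 min break → 5 h 28 min
Sat: 06:06–11:16 = 5 h 10 min; less 30 min break → 4 h 40 min
Total worked: 30 h 33 min = 30.55 h.
Threshold 37.5 h → overtime 0 h 0 min, regular 30 h 33 min.

Regular 30.55 hours, overtime 0.00 hours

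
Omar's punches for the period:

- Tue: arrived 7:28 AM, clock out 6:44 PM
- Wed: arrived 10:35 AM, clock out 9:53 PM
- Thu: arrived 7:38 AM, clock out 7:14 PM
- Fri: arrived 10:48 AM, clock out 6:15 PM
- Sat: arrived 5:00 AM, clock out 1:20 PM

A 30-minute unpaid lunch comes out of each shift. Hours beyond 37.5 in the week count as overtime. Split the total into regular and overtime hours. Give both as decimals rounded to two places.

Regular 37.50 hours, overtime 9.95 hours

Tue: 7:28 AM–6:44 PM = 11 h 16 min; less 30 min break → 10 h 46 min
Wed: 10:35 AM–9:53 PM = 11 h 18 min; less 30 min break → 10 h 48 min
Thu: 7:38 AM–7:14 PM = 11 h 36 min; less 30 min break → 11 h 6 min
Fri: 10:48 AM–6:15 PM = 7 h 27 min; less 30 min break → 6 h 57 min
Sat: 5:00 AM–1:20 PM = 8 h 20 min; less 30 min break → 7 h 50 min
Total worked: 47 h 27 min = 47.45 h.
Threshold 37.5 h → overtime 9 h 57 min, regular 37 h 30 min.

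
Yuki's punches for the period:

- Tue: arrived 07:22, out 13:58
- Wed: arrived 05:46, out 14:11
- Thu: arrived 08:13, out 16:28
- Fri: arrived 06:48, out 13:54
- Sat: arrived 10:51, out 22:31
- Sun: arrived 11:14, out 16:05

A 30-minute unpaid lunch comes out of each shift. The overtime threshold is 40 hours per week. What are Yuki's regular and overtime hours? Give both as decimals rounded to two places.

Regular 40.00 hours, overtime 3.88 hours

Tue: 07:22–13:58 = 6 h 36 min; less 30 min break → 6 h 6 min
Wed: 05:46–14:11 = 8 h 25 min; less 30 min break → 7 h 55 min
Thu: 08:13–16:28 = 8 h 15 min; less 30 min break → 7 h 45 min
Fri: 06:48–13:54 = 7 h 6 min; less 30 min break → 6 h 36 min
Sat: 10:51–22:31 = 11 h 40 min; less 30 min break → 11 h 10 min
Sun: 11:14–16:05 = 4 h 51 min; less 30 min break → 4 h 21 min
Total worked: 43 h 53 min = 43.88 h.
Threshold 40 h → overtime 3 h 53 min, regular 40 h 0 min.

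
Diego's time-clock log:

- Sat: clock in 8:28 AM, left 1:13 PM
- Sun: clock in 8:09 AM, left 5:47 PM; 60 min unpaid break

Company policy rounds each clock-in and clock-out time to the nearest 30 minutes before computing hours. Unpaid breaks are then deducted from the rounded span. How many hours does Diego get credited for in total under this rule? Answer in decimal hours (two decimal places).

13.50 hours

Sat: in 8:28 AM→8:30 AM, out 1:13 PM→1:00 PM; 4 h 30 min
Sun: in 8:09 AM→8:00 AM, out 5:47 PM→6:00 PM; 10 h 0 min − 60 min = 9 h 0 min
Total credited: 13 h 30 min.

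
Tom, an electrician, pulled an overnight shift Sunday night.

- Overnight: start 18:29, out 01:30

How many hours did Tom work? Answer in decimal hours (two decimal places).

7.02 hours

Overnight: 18:29 → midnight = 5 h 31 min; midnight → 01:30 = 1 h 30 min; span 7 h 1 min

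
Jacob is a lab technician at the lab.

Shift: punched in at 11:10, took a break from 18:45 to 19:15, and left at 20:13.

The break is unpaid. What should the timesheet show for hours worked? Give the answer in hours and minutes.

8 h 33 min

Shift: 11:10–20:13 = 9 h 3 min; less 30 min break → 8 h 33 min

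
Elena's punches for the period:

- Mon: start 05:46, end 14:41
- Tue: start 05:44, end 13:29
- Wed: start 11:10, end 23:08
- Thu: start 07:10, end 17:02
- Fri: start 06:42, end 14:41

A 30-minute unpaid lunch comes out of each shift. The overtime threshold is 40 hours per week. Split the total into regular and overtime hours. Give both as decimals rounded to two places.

Mon: 05:46–14:41 = 8 h 55 min; less 30 min break → 8 h 25 min
Tue: 05:44–13:29 = 7 h 45 min; less 30 min break → 7 h 15 min
Wed: 11:10–23:08 = 11 h 58 min; less 30 min break → 11 h 28 min
Thu: 07:10–17:02 = 9 h 52 min; less 30 min break → 9 h 22 min
Fri: 06:42–14:41 = 7 h 59 min; less 30 min break → 7 h 29 min
Total worked: 43 h 59 min = 43.98 h.
Threshold 40 h → overtime 3 h 59 min, regular 40 h 0 min.

Regular 40.00 hours, overtime 3.98 hours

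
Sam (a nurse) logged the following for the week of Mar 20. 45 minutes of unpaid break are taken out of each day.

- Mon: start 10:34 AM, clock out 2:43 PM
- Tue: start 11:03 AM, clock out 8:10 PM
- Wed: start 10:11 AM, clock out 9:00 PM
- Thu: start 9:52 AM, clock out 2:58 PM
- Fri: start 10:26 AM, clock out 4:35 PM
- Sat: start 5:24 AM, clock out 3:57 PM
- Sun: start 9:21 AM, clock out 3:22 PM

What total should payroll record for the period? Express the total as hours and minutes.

Mon: 10:34 AM–2:43 PM = 4 h 9 min; less 45 min break → 3 h 24 min
Tue: 11:03 AM–8:10 PM = 9 h 7 min; less 45 min break → 8 h 22 min
Wed: 10:11 AM–9:00 PM = 10 h 49 min; less 45 min break → 10 h 4 min
Thu: 9:52 AM–2:58 PM = 5 h 6 min; less 45 min break → 4 h 21 min
Fri: 10:26 AM–4:35 PM = 6 h 9 min; less 45 min break → 5 h 24 min
Sat: 5:24 AM–3:57 PM = 10 h 33 min; less 45 min break → 9 h 48 min
Sun: 9:21 AM–3:22 PM = 6 h 1 min; less 45 min break → 5 h 16 min
Total: 3 h 24 min + 8 h 22 min + 10 h 4 min + 4 h 21 min + 5 h 24 min + 9 h 48 min + 5 h 16 min = 46 h 39 min.

46 h 39 min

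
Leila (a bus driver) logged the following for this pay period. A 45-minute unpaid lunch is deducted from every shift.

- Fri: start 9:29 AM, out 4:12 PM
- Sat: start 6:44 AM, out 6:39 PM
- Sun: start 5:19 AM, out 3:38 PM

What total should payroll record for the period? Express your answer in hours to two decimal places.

Fri: 9:29 AM–4:12 PM = 6 h 43 min; less 45 min break → 5 h 58 min
Sat: 6:44 AM–6:39 PM = 11 h 55 min; less 45 min break → 11 h 10 min
Sun: 5:19 AM–3:38 PM = 10 h 19 min; less 45 min break → 9 h 34 min
Total: 5 h 58 min + 11 h 10 min + 9 h 34 min = 26 h 42 min.

26.70 hours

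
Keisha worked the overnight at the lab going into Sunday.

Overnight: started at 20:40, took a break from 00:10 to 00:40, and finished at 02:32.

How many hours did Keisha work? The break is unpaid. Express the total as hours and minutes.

Overnight: 20:40 → midnight = 3 h 20 min; midnight → 02:32 = 2 h 32 min; span 5 h 52 min; less 30 min break → 5 h 22 min

5 h 22 min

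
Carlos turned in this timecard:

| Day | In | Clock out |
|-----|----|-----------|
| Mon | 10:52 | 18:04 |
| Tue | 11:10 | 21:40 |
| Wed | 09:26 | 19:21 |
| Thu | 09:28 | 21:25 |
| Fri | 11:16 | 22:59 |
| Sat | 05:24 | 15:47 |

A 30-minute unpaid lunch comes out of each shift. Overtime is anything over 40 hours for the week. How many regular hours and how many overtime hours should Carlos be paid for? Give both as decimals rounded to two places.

Regular 40.00 hours, overtime 18.67 hours

Mon: 10:52–18:04 = 7 h 12 min; less 30 min break → 6 h 42 min
Tue: 11:10–21:40 = 10 h 30 min; less 30 min break → 10 h 0 min
Wed: 09:26–19:21 = 9 h 55 min; less 30 min break → 9 h 25 min
Thu: 09:28–21:25 = 11 h 57 min; less 30 min break → 11 h 27 min
Fri: 11:16–22:59 = 11 h 43 min; less 30 min break → 11 h 13 min
Sat: 05:24–15:47 = 10 h 23 min; less 30 min break → 9 h 53 min
Total worked: 58 h 40 min = 58.67 h.
Threshold 40 h → overtime 18 h 40 min, regular 40 h 0 min.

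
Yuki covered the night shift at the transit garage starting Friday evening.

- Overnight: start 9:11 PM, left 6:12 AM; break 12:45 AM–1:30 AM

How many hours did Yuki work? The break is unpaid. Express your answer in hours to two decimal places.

8.27 hours

Overnight: 9:11 PM → midnight = 2 h 49 min; midnight → 6:12 AM = 6 h 12 min; span 9 h 1 min; less 45 min break → 8 h 16 min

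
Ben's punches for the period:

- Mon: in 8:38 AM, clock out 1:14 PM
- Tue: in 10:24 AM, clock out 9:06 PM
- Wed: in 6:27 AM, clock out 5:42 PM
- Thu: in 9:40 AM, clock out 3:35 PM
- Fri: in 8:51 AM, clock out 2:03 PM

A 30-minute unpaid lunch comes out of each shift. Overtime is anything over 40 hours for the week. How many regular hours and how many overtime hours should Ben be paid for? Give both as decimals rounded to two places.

Mon: 8:38 AM–1:14 PM = 4 h 36 min; less 30 min break → 4 h 6 min
Tue: 10:24 AM–9:06 PM = 10 h 42 min; less 30 min break → 10 h 12 min
Wed: 6:27 AM–5:42 PM = 11 h 15 min; less 30 min break → 10 h 45 min
Thu: 9:40 AM–3:35 PM = 5 h 55 min; less 30 min break → 5 h 25 min
Fri: 8:51 AM–2:03 PM = 5 h 12 min; less 30 min break → 4 h 42 min
Total worked: 35 h 10 min = 35.17 h.
Threshold 40 h → overtime 0 h 0 min, regular 35 h 10 min.

Regular 35.17 hours, overtime 0.00 hours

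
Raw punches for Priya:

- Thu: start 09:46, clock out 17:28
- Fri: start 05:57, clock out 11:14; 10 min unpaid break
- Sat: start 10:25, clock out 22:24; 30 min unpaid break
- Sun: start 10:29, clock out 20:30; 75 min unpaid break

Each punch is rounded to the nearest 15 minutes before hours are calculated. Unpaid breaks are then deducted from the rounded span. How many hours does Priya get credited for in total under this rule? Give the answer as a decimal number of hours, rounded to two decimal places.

33.08 hours

Thu: in 09:46→09:45, out 17:28→17:30; 7 h 45 min
Fri: in 05:57→06:00, out 11:14→11:15; 5 h 15 min − 10 min = 5 h 5 min
Sat: in 10:25→10:30, out 22:24→22:30; 12 h 0 min − 30 min = 11 h 30 min
Sun: in 10:29→10:30, out 20:30→20:30; 10 h 0 min − 75 min = 8 h 45 min
Total credited: 33 h 5 min.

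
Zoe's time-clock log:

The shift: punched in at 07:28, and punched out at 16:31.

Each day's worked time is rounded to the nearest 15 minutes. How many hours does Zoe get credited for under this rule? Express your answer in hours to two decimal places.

9.00 hours

The shift: 07:28–16:31 = 9 h 3 min → rounds to 9 h 0 min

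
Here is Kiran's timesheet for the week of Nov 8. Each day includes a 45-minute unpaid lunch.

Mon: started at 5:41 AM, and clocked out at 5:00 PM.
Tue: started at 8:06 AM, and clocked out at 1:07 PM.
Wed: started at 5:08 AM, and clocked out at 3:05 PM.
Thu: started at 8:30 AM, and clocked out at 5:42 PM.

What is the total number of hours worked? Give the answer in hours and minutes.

Mon: 5:41 AM–5:00 PM = 11 h 19 min; less 45 min break → 10 h 34 min
Tue: 8:06 AM–1:07 PM = 5 h 1 min; less 45 min break → 4 h 16 min
Wed: 5:08 AM–3:05 PM = 9 h 57 min; less 45 min break → 9 h 12 min
Thu: 8:30 AM–5:42 PM = 9 h 12 min; less 45 min break → 8 h 27 min
Total: 10 h 34 min + 4 h 16 min + 9 h 12 min + 8 h 27 min = 32 h 29 min.

32 h 29 min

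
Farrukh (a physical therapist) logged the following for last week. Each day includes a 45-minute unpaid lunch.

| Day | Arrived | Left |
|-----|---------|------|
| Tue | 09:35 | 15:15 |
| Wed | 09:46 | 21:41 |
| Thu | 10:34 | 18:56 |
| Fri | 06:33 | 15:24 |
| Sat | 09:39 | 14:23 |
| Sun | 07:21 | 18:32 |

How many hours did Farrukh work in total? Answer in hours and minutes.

Tue: 09:35–15:15 = 5 h 40 min; less 45 min break → 4 h 55 min
Wed: 09:46–21:41 = 11 h 55 min; less 45 min break → 11 h 10 min
Thu: 10:34–18:56 = 8 h 22 min; less 45 min break → 7 h 37 min
Fri: 06:33–15:24 = 8 h 51 min; less 45 min break → 8 h 6 min
Sat: 09:39–14:23 = 4 h 44 min; less 45 min break → 3 h 59 min
Sun: 07:21–18:32 = 11 h 11 min; less 45 min break → 10 h 26 min
Total: 4 h 55 min + 11 h 10 min + 7 h 37 min + 8 h 6 min + 3 h 59 min + 10 h 26 min = 46 h 13 min.

46 h 13 min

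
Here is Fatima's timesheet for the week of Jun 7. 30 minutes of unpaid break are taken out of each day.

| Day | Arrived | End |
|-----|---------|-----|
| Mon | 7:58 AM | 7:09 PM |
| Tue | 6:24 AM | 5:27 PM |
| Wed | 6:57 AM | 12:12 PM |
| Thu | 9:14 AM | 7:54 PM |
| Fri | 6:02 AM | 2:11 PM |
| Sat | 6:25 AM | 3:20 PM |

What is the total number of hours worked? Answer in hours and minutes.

Mon: 7:58 AM–7:09 PM = 11 h 11 min; less 30 min break → 10 h 41 min
Tue: 6:24 AM–5:27 PM = 11 h 3 min; less 30 min break → 10 h 33 min
Wed: 6:57 AM–12:12 PM = 5 h 15 min; less 30 min break → 4 h 45 min
Thu: 9:14 AM–7:54 PM = 10 h 40 min; less 30 min break → 10 h 10 min
Fri: 6:02 AM–2:11 PM = 8 h 9 min; less 30 min break → 7 h 39 min
Sat: 6:25 AM–3:20 PM = 8 h 55 min; less 30 min break → 8 h 25 min
Total: 10 h 41 min + 10 h 33 min + 4 h 45 min + 10 h 10 min + 7 h 39 min + 8 h 25 min = 52 h 13 min.

52 h 13 min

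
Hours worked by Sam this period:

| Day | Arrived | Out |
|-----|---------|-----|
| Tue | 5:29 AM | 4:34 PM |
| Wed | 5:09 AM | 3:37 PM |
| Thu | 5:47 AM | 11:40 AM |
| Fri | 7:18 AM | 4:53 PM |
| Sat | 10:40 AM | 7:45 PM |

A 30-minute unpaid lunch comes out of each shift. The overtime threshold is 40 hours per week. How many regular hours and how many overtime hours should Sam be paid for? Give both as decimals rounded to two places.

Tue: 5:29 AM–4:34 PM = 11 h 5 min; less 30 min break → 10 h 35 min
Wed: 5:09 AM–3:37 PM = 10 h 28 min; less 30 min break → 9 h 58 min
Thu: 5:47 AM–11:40 AM = 5 h 53 min; less 30 min break → 5 h 23 min
Fri: 7:18 AM–4:53 PM = 9 h 35 min; less 30 min break → 9 h 5 min
Sat: 10:40 AM–7:45 PM = 9 h 5 min; less 30 min break → 8 h 35 min
Total worked: 43 h 36 min = 43.60 h.
Threshold 40 h → overtime 3 h 36 min, regular 40 h 0 min.

Regular 40.00 hours, overtime 3.60 hours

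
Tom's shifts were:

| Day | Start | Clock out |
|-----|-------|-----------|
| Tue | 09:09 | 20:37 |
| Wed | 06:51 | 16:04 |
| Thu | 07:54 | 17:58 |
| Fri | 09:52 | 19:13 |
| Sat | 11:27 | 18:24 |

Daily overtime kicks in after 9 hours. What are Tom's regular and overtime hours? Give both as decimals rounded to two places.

Tue: 09:09–20:37 = 11 h 28 min
Wed: 06:51–16:04 = 9 h 13 min
Thu: 07:54–17:58 = 10 h 4 min
Fri: 09:52–19:13 = 9 h 21 min
Sat: 11:27–18:24 = 6 h 57 min
Tue reg 9 h 0 min / OT 2 h 28 min; Wed reg 9 h 0 min / OT 0 h 13 min; Thu reg 9 h 0 min / OT 1 h 4 min; Fri reg 9 h 0 min / OT 0 h 21 min; Sat reg 6 h 57 min / OT 0 h 0 min.
Totals: regular 42 h 57 min, overtime 4 h 6 min.

Regular 42.95 hours, overtime 4.10 hours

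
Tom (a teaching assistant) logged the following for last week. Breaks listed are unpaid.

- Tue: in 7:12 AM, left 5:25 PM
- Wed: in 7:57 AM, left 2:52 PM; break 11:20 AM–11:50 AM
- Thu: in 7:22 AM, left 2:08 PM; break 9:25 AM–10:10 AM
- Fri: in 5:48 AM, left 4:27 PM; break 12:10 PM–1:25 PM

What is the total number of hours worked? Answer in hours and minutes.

32 h 3 min

Tue: 7:12 AM–5:25 PM = 10 h 13 min
Wed: 7:57 AM–2:52 PM = 6 h 55 min; less 30 min break → 6 h 25 min
Thu: 7:22 AM–2:08 PM = 6 h 46 min; less 45 min break → 6 h 1 min
Fri: 5:48 AM–4:27 PM = 10 h 39 min; less 75 min break → 9 h 24 min
Total: 10 h 13 min + 6 h 25 min + 6 h 1 min + 9 h 24 min = 32 h 3 min.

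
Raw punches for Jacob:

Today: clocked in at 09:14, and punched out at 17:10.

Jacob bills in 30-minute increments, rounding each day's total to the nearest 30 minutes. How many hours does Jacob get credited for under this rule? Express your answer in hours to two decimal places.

Today: 09:14–17:10 = 7 h 56 min → rounds to 8 h 0 min

8.00 hours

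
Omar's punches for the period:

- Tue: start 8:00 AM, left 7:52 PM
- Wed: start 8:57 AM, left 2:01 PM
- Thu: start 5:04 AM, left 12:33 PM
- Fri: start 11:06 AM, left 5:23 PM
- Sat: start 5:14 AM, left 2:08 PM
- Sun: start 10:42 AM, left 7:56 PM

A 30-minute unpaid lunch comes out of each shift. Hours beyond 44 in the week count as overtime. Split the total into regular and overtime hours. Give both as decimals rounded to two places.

Tue: 8:00 AM–7:52 PM = 11 h 52 min; less 30 min break → 11 h 22 min
Wed: 8:57 AM–2:01 PM = 5 h 4 min; less 30 min break → 4 h 34 min
Thu: 5:04 AM–12:33 PM = 7 h 29 min; less 30 min break → 6 h 59 min
Fri: 11:06 AM–5:23 PM = 6 h 17 min; less 30 min break → 5 h 47 min
Sat: 5:14 AM–2:08 PM = 8 h 54 min; less 30 min break → 8 h 24 min
Sun: 10:42 AM–7:56 PM = 9 h 14 min; less 30 min break → 8 h 44 min
Total worked: 45 h 50 min = 45.83 h.
Threshold 44 h → overtime 1 h 50 min, regular 44 h 0 min.

Regular 44.00 hours, overtime 1.83 hours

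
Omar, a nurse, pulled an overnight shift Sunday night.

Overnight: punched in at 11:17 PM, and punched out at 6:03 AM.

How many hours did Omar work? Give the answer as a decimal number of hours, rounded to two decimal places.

6.77 hours

Overnight: 11:17 PM → midnight = 0 h 43 min; midnight → 6:03 AM = 6 h 3 min; span 6 h 46 min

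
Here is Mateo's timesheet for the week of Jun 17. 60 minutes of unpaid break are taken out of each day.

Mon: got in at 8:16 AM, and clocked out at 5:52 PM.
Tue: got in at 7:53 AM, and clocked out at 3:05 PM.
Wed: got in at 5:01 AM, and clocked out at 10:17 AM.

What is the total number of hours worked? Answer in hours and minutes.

Mon: 8:16 AM–5:52 PM = 9 h 36 min; less 60 min break → 8 h 36 min
Tue: 7:53 AM–3:05 PM = 7 h 12 min; less 60 min break → 6 h 12 min
Wed: 5:01 AM–10:17 AM = 5 h 16 min; less 60 min break → 4 h 16 min
Total: 8 h 36 min + 6 h 12 min + 4 h 16 min = 19 h 4 min.

19 h 4 min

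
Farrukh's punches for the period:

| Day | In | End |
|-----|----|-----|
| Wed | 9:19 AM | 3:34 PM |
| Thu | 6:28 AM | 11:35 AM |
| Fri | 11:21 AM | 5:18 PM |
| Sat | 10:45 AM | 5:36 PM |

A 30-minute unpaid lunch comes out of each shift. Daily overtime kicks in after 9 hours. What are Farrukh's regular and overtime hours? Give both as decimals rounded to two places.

Wed: 9:19 AM–3:34 PM = 6 h 15 min; less 30 min break → 5 h 45 min
Thu: 6:28 AM–11:35 AM = 5 h 7 min; less 30 min break → 4 h 37 min
Fri: 11:21 AM–5:18 PM = 5 h 57 min; less 30 min break → 5 h 27 min
Sat: 10:45 AM–5:36 PM = 6 h 51 min; less 30 min break → 6 h 21 min
Wed reg 5 h 45 min / OT 0 h 0 min; Thu reg 4 h 37 min / OT 0 h 0 min; Fri reg 5 h 27 min / OT 0 h 0 min; Sat reg 6 h 21 min / OT 0 h 0 min.
Totals: regular 22 h 10 min, overtime 0 h 0 min.

Regular 22.17 hours, overtime 0.00 hours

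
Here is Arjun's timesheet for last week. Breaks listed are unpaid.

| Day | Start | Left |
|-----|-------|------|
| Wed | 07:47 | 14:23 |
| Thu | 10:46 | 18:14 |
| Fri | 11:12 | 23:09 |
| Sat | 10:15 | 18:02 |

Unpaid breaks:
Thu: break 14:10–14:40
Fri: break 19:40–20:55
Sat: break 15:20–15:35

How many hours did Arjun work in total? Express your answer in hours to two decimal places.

31.80 hours

Wed: 07:47–14:23 = 6 h 36 min
Thu: 10:46–18:14 = 7 h 28 min; less 30 min break → 6 h 58 min
Fri: 11:12–23:09 = 11 h 57 min; less 75 min break → 10 h 42 min
Sat: 10:15–18:02 = 7 h 47 min; less 15 min break → 7 h 32 min
Total: 6 h 36 min + 6 h 58 min + 10 h 42 min + 7 h 32 min = 31 h 48 min.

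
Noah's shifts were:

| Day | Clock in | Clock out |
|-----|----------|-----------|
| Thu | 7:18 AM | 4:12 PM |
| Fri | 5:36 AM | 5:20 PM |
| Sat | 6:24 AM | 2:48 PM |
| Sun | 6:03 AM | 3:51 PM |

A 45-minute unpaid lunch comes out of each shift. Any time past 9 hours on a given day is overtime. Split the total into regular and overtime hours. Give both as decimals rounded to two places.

Regular 33.80 hours, overtime 2.03 hours

Thu: 7:18 AM–4:12 PM = 8 h 54 min; less 45 min break → 8 h 9 min
Fri: 5:36 AM–5:20 PM = 11 h 44 min; less 45 min break → 10 h 59 min
Sat: 6:24 AM–2:48 PM = 8 h 24 min; less 45 min break → 7 h 39 min
Sun: 6:03 AM–3:51 PM = 9 h 48 min; less 45 min break → 9 h 3 min
Thu reg 8 h 9 min / OT 0 h 0 min; Fri reg 9 h 0 min / OT 1 h 59 min; Sat reg 7 h 39 min / OT 0 h 0 min; Sun reg 9 h 0 min / OT 0 h 3 min.
Totals: regular 33 h 48 min, overtime 2 h 2 min.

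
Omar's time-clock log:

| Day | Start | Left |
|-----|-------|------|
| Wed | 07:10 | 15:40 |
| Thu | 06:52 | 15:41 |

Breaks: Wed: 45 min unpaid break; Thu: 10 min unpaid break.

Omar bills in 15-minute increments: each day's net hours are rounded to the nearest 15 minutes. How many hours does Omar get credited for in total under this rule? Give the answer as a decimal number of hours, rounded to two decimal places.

Wed: 07:10–15:40 = 8 h 30 min − 45 min = 7 h 45 min → rounds to 7 h 45 min
Thu: 06:52–15:41 = 8 h 49 min − 10 min = 8 h 39 min → rounds to 8 h 45 min
Total credited: 16 h 30 min.

16.50 hours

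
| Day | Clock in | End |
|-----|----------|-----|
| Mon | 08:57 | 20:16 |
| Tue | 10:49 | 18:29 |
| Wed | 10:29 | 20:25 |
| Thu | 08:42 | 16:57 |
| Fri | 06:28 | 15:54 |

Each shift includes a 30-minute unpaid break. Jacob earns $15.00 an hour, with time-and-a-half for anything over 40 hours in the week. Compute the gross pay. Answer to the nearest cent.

$692.25

Mon: 08:57–20:16 = 11 h 19 min; less 30 min break → 10 h 49 min
Tue: 10:49–18:29 = 7 h 40 min; less 30 min break → 7 h 10 min
Wed: 10:29–20:25 = 9 h 56 min; less 30 min break → 9 h 26 min
Thu: 08:42–16:57 = 8 h 15 min; less 30 min break → 7 h 45 min
Fri: 06:28–15:54 = 9 h 26 min; less 30 min break → 8 h 56 min
Total worked: 44 h 6 min = 2646 min.
Regular 40 h 0 min = 2400 min at $15.00/h; overtime 4 h 6 min = 246 min at $22.50/h.
Pay = (2400 × $15.00 + 246 × $22.50) ÷ 60 = $692.25.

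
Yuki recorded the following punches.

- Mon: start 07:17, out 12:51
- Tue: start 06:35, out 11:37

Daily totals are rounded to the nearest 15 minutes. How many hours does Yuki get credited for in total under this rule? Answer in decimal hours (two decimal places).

10.50 hours

Mon: 07:17–12:51 = 5 h 34 min → rounds to 5 h 30 min
Tue: 06:35–11:37 = 5 h 2 min → rounds to 5 h 0 min
Total credited: 10 h 30 min.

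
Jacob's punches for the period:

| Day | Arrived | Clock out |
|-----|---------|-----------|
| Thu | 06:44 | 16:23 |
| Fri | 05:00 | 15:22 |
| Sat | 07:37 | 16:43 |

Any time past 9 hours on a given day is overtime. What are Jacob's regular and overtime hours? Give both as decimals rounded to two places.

Regular 27.00 hours, overtime 2.12 hours

Thu: 06:44–16:23 = 9 h 39 min
Fri: 05:00–15:22 = 10 h 22 min
Sat: 07:37–16:43 = 9 h 6 min
Thu reg 9 h 0 min / OT 0 h 39 min; Fri reg 9 h 0 min / OT 1 h 22 min; Sat reg 9 h 0 min / OT 0 h 6 min.
Totals: regular 27 h 0 min, overtime 2 h 7 min.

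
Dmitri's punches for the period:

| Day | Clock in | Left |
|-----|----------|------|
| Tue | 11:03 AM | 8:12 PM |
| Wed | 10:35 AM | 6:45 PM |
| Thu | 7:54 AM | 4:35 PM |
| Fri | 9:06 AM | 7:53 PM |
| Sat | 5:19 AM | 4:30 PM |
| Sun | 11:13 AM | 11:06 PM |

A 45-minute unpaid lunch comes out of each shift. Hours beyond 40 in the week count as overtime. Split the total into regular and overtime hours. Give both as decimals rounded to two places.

Tue: 11:03 AM–8:12 PM = 9 h 9 min; less 45 min break → 8 h 24 min
Wed: 10:35 AM–6:45 PM = 8 h 10 min; less 45 min break → 7 h 25 min
Thu: 7:54 AM–4:35 PM = 8 h 41 min; less 45 min break → 7 h 56 min
Fri: 9:06 AM–7:53 PM = 10 h 47 min; less 45 min break → 10 h 2 min
Sat: 5:19 AM–4:30 PM = 11 h 11 min; less 45 min break → 10 h 26 min
Sun: 11:13 AM–11:06 PM = 11 h 53 min; less 45 min break → 11 h 8 min
Total worked: 55 h 21 min = 55.35 h.
Threshold 40 h → overtime 15 h 21 min, regular 40 h 0 min.

Regular 40.00 hours, overtime 15.35 hours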